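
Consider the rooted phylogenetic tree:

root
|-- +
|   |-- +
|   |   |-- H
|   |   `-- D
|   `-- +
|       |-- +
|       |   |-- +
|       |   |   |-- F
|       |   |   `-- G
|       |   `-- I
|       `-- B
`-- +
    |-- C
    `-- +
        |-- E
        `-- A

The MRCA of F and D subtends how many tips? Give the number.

6

The MRCA of F and D is the node subtending ((H,D),(((F,G),I),B)).
That clade contains 6 terminal taxa: B, D, F, G, H, I.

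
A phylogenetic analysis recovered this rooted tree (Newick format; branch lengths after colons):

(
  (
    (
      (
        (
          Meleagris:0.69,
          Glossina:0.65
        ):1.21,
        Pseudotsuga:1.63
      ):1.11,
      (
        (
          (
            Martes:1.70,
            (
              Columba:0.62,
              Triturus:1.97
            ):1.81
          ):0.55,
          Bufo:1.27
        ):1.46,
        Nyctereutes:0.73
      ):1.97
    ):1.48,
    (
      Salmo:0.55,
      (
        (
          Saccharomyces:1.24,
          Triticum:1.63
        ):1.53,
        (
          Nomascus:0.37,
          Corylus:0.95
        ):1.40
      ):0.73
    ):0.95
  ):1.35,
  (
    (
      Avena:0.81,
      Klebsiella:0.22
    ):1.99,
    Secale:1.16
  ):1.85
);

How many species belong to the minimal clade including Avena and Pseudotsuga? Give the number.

16

The MRCA of Avena and Pseudotsuga is the root, so the clade is the entire tree.
That clade contains 16 terminal taxa: Avena, Bufo, Columba, Corylus, Glossina, Klebsiella, Martes, Meleagris, Nomascus, Nyctereutes, Pseudotsuga, Saccharomyces, Salmo, Secale, Triticum, Triturus.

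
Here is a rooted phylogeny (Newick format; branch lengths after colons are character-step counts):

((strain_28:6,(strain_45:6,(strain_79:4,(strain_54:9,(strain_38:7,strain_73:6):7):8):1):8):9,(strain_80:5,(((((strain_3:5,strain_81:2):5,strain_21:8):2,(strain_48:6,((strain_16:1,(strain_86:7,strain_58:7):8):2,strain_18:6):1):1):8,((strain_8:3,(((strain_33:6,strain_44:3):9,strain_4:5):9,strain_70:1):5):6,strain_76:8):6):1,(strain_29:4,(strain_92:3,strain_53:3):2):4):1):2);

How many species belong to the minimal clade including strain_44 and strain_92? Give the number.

17

The MRCA of strain_44 and strain_92 is the node subtending (((((strain_3,strain_81),strain_21),(strain_48,((strain_16,(strain_86,strain_58)),strain_18))),((strain_8,(((strain_33,strain_44),strain_4),strain_70)),strain_76)),(strain_29,(strain_92,strain_53))).
That clade contains 17 terminal taxa: strain_16, strain_18, strain_21, strain_29, strain_3, strain_33, strain_4, strain_44, strain_48, strain_53, strain_58, strain_70, strain_76, strain_8, strain_81, strain_86, strain_92.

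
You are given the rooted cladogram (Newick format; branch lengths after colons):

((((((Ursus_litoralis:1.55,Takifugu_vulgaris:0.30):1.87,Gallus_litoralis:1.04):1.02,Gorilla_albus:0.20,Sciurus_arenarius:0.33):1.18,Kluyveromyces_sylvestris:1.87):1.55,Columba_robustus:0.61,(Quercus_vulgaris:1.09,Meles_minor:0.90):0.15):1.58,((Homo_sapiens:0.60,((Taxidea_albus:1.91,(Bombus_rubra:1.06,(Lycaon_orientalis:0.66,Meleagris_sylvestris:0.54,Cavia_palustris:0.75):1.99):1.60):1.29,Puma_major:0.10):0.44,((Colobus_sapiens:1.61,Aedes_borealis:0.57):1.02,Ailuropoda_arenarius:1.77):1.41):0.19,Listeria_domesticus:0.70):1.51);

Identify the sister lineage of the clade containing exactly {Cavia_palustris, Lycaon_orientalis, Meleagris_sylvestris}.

Bombus_rubra

The clade containing exactly {Cavia_palustris, Lycaon_orientalis, Meleagris_sylvestris} attaches to the tree at the node subtending (Bombus_rubra,(Lycaon_orientalis,Meleagris_sylvestris,Cavia_palustris)).
The other lineage descending from that same node — the sister group — is the single tip Bombus_rubra.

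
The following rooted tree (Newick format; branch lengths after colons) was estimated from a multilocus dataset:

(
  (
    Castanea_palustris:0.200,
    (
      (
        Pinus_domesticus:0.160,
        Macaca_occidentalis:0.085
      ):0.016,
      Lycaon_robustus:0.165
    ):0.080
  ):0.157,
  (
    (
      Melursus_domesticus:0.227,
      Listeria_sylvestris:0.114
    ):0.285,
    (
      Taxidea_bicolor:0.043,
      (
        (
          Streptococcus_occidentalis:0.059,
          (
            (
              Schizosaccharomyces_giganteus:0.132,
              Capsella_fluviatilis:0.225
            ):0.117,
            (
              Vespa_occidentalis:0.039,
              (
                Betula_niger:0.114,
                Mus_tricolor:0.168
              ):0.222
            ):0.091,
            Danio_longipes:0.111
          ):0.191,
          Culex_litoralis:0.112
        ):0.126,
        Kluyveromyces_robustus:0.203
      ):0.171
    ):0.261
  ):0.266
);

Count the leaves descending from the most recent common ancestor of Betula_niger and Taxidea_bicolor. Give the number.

10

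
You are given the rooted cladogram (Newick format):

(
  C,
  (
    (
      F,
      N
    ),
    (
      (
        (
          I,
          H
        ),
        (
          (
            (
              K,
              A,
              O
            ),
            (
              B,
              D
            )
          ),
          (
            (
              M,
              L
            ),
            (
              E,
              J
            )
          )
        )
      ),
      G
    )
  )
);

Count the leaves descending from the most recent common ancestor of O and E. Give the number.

9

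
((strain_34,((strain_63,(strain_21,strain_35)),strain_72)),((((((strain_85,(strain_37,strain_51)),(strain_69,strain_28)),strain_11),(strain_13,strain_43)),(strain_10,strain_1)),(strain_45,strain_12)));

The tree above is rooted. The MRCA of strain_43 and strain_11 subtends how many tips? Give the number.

8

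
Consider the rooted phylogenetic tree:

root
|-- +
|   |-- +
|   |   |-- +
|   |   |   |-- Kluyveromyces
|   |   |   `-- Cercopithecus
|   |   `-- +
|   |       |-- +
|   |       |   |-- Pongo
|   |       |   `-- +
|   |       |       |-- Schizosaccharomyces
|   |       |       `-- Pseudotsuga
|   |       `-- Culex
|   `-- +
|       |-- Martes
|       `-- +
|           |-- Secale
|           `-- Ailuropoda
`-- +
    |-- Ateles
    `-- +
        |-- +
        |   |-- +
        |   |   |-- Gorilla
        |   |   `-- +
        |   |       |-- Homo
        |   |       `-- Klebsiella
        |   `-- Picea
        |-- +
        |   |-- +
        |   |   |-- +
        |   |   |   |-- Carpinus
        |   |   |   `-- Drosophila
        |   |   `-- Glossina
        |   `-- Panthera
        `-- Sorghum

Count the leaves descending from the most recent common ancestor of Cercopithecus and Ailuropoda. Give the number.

9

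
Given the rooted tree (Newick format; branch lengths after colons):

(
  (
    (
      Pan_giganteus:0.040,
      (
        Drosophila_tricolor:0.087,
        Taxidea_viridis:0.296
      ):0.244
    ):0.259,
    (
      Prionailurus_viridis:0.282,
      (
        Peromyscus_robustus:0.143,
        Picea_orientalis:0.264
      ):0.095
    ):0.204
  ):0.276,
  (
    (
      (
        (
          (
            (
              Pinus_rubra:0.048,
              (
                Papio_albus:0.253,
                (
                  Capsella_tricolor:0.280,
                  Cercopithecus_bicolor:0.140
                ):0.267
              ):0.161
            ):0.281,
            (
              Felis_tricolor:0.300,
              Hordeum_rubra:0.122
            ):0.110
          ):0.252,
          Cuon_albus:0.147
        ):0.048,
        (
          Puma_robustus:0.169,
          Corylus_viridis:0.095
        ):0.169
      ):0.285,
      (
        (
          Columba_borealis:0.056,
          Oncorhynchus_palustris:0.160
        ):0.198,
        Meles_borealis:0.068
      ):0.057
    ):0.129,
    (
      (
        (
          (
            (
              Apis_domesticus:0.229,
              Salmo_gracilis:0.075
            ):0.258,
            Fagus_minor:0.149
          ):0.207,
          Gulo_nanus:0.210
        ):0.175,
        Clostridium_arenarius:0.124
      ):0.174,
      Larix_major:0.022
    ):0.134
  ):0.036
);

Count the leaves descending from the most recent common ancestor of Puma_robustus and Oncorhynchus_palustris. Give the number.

12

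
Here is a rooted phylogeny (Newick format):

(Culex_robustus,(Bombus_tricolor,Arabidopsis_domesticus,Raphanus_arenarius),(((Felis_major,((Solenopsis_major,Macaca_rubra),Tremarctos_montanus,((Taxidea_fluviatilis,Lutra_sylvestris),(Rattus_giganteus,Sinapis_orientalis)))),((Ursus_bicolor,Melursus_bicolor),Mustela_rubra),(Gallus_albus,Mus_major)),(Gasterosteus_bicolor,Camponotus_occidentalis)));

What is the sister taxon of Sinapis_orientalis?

Rattus_giganteus

Sinapis_orientalis attaches to the tree at the node subtending (Rattus_giganteus,Sinapis_orientalis).
The other lineage descending from that same node — the sister group — is the single tip Rattus_giganteus.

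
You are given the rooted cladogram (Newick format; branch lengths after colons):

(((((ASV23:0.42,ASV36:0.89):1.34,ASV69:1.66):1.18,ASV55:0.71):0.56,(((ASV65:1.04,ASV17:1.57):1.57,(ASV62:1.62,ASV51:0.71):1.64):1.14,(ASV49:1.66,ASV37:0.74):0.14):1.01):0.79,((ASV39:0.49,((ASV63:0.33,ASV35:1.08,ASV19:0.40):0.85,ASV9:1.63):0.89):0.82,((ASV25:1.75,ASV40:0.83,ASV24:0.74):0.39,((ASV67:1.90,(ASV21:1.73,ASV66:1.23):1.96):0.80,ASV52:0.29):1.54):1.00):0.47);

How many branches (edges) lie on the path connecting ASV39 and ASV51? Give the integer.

8

The MRCA of ASV39 and ASV51 is the root of the tree.
From ASV39 up to that node: 3 branches. From ASV51 up to the same node: 5 branches. Total: 3 + 5 = 8.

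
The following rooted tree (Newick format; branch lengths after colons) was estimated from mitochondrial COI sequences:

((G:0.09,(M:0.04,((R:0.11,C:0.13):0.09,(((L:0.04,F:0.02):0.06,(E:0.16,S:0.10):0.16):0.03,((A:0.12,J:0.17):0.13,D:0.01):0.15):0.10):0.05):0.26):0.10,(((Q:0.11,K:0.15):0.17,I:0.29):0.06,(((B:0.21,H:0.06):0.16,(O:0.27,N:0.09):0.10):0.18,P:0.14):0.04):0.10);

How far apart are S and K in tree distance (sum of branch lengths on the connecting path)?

The path runs S → … → MRCA → … → K; the MRCA is the root of the tree.
Branch lengths along that path: 0.10 + 0.16 + 0.03 + 0.10 + 0.05 + 0.26 + 0.10 + 0.10 + 0.06 + 0.17 + 0.15 = 1.28.

1.28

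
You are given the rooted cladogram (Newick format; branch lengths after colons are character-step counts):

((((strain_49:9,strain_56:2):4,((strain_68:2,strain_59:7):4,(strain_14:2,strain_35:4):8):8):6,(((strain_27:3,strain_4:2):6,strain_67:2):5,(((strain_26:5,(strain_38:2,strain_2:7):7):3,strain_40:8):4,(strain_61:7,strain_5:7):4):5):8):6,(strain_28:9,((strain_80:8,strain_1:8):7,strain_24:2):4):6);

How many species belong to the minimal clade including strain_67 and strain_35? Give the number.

15

The MRCA of strain_67 and strain_35 is the node subtending (((strain_49,strain_56),((strain_68,strain_59),(strain_14,strain_35))),(((strain_27,strain_4),strain_67),(((strain_26,(strain_38,strain_2)),strain_40),(strain_61,strain_5)))).
That clade contains 15 terminal taxa: strain_14, strain_2, strain_26, strain_27, strain_35, strain_38, strain_4, strain_40, strain_49, strain_5, strain_56, strain_59, strain_61, strain_67, strain_68.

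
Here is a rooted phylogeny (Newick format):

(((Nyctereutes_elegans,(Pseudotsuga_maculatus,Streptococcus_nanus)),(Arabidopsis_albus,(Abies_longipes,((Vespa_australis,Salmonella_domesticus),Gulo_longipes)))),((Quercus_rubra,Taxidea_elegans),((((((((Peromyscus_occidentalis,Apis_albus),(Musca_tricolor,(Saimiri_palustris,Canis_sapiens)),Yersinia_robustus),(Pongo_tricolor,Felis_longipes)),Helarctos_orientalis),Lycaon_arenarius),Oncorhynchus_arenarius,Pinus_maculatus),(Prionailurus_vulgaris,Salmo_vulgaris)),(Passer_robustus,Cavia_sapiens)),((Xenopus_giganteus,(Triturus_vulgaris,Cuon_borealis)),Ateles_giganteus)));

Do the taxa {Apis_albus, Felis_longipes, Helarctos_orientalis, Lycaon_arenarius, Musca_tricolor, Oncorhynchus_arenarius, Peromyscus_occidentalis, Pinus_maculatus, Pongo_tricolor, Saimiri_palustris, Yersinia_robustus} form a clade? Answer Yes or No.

No

The MRCA of the listed taxa subtends ((((((Peromyscus_occidentalis,Apis_albus),(Musca_tricolor,(Saimiri_palustris,Canis_sapiens)),Yersinia_robustus),(Pongo_tricolor,Felis_longipes)),Helarctos_orientalis),Lycaon_arenarius),Oncorhynchus_arenarius,Pinus_maculatus).
That clade also contains Canis_sapiens, which is not in the proposed group, so the group is not monophyletic.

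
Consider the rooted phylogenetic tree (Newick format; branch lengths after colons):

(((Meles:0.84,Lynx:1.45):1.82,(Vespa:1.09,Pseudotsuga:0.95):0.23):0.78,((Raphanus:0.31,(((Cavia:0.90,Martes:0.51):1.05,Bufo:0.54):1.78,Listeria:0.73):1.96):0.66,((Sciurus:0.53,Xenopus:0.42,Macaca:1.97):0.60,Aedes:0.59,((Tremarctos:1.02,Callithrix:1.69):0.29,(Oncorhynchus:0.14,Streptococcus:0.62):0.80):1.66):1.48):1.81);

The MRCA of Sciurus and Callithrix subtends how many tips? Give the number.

The MRCA of Sciurus and Callithrix is the node subtending ((Sciurus,Xenopus,Macaca),Aedes,((Tremarctos,Callithrix),(Oncorhynchus,Streptococcus))).
That clade contains 8 terminal taxa: Aedes, Callithrix, Macaca, Oncorhynchus, Sciurus, Streptococcus, Tremarctos, Xenopus.

8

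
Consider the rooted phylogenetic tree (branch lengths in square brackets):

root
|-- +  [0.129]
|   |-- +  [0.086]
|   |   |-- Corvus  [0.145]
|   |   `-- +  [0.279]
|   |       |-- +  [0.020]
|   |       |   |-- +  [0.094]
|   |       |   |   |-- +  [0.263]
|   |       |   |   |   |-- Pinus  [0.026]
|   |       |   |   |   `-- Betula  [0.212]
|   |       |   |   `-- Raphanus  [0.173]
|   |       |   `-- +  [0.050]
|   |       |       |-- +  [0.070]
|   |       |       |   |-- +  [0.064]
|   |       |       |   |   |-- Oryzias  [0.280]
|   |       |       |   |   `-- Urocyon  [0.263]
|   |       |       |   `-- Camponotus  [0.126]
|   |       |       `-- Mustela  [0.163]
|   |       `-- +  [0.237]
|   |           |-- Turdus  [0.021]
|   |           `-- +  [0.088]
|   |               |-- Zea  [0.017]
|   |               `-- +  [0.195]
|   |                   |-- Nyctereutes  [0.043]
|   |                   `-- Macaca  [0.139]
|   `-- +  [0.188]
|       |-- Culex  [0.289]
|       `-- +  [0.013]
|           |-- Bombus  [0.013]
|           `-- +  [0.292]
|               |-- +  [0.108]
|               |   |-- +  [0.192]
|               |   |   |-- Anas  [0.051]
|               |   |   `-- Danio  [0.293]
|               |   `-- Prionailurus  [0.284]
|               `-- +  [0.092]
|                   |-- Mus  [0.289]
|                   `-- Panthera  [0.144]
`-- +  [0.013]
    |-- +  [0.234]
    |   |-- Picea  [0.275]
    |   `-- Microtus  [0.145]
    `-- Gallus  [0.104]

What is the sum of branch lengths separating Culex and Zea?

1.184

The path runs Culex → … → MRCA → … → Zea; the MRCA is the node subtending ((Corvus,((((Pinus,Betula),Raphanus),(((Oryzias,Urocyon),Camponotus),Mustela)),(Turdus,(Zea,(Nyctereutes,Macaca))))),(Culex,(Bombus,(((Anas,Danio),Prionailurus),(Mus,Panthera))))).
Branch lengths along that path: 0.289 + 0.188 + 0.086 + 0.279 + 0.237 + 0.088 + 0.017 = 1.184.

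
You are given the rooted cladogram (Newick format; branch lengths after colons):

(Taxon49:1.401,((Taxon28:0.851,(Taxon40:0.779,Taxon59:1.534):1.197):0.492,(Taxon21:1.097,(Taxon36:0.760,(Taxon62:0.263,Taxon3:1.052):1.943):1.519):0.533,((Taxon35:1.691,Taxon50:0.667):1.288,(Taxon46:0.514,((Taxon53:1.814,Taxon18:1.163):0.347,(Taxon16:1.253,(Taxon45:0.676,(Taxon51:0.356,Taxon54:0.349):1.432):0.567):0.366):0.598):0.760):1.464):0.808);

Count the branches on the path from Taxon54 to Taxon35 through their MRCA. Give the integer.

8

The MRCA of Taxon54 and Taxon35 is the node subtending ((Taxon35,Taxon50),(Taxon46,((Taxon53,Taxon18),(Taxon16,(Taxon45,(Taxon51,Taxon54)))))).
From Taxon54 up to that node: 6 branches. From Taxon35 up to the same node: 2 branches. Total: 6 + 2 = 8.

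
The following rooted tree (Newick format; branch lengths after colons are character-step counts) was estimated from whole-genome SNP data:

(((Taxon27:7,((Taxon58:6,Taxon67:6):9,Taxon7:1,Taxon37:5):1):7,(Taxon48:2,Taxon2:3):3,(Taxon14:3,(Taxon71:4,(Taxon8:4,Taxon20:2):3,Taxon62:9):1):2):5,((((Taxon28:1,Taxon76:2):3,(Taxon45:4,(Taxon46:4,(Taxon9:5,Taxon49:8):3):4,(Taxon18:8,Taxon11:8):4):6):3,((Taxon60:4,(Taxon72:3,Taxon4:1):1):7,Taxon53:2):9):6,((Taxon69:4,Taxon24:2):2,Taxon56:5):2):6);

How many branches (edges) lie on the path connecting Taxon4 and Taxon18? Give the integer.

The MRCA of Taxon4 and Taxon18 is the node subtending (((Taxon28,Taxon76),(Taxon45,(Taxon46,(Taxon9,Taxon49)),(Taxon18,Taxon11))),((Taxon60,(Taxon72,Taxon4)),Taxon53)).
From Taxon4 up to that node: 4 branches. From Taxon18 up to the same node: 4 branches. Total: 4 + 4 = 8.

8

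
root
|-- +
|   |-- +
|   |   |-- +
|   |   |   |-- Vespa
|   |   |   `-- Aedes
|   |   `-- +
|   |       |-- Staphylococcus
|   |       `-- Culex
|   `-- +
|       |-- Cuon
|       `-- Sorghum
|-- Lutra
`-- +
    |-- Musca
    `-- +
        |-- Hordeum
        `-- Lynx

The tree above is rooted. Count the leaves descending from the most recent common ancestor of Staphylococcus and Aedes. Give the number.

4

The MRCA of Staphylococcus and Aedes is the node subtending ((Vespa,Aedes),(Staphylococcus,Culex)).
That clade contains 4 terminal taxa: Aedes, Culex, Staphylococcus, Vespa.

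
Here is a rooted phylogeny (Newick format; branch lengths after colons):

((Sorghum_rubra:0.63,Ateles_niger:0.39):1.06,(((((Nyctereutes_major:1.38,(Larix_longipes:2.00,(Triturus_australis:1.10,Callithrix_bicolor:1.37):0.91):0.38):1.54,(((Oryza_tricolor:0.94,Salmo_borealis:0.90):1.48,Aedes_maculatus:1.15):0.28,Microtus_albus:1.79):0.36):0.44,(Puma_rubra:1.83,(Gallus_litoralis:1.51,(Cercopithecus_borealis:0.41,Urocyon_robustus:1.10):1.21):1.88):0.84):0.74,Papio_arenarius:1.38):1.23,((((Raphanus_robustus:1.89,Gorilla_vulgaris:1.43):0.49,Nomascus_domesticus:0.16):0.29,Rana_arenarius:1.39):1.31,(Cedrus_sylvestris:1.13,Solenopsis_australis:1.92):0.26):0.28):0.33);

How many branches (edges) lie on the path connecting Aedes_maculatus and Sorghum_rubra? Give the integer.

The MRCA of Aedes_maculatus and Sorghum_rubra is the root of the tree.
From Aedes_maculatus up to that node: 7 branches. From Sorghum_rubra up to the same node: 2 branches. Total: 7 + 2 = 9.

9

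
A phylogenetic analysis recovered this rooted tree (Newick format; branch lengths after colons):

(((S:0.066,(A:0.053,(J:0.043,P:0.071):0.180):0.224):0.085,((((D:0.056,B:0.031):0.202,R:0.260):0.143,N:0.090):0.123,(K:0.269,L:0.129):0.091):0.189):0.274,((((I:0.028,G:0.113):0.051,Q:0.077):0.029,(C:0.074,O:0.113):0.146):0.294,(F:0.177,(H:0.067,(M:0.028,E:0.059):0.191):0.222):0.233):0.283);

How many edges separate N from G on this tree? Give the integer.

9

The MRCA of N and G is the root of the tree.
From N up to that node: 4 branches. From G up to the same node: 5 branches. Total: 4 + 5 = 9.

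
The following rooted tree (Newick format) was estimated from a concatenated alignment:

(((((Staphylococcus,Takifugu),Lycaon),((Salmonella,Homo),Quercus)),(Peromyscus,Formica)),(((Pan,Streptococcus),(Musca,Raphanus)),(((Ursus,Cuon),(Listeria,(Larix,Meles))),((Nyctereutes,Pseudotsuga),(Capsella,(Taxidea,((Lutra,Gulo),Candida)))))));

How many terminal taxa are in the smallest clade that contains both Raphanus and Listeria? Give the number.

16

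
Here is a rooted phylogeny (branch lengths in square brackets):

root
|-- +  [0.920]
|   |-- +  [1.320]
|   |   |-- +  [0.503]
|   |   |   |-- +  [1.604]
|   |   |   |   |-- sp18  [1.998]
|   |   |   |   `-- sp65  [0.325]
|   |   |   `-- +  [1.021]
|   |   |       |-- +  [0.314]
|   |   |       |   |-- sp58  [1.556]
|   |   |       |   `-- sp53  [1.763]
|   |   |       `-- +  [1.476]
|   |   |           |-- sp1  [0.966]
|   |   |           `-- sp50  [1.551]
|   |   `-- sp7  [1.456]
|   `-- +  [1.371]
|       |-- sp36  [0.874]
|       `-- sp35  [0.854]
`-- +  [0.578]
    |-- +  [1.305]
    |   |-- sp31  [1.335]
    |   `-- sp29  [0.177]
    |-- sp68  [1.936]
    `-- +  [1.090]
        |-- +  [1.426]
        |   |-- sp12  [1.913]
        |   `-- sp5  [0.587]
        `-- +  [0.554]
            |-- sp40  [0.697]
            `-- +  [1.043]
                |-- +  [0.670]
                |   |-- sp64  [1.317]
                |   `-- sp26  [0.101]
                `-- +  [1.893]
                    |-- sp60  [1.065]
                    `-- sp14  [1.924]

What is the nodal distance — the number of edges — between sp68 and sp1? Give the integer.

8

The MRCA of sp68 and sp1 is the root of the tree.
From sp68 up to that node: 2 branches. From sp1 up to the same node: 6 branches. Total: 2 + 6 = 8.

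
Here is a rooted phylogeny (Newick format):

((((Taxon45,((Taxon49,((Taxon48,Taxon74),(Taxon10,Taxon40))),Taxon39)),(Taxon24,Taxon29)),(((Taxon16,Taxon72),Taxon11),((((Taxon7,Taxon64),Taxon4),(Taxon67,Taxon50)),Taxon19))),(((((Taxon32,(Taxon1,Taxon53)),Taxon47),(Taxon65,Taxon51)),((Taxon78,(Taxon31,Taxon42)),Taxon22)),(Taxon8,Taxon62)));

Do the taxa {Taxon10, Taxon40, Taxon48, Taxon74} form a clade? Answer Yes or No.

Yes

The most recent common ancestor of these taxa subtends ((Taxon48,Taxon74),(Taxon10,Taxon40)).
That clade has exactly 4 tips — every listed taxon and nothing else — so the group is monophyletic.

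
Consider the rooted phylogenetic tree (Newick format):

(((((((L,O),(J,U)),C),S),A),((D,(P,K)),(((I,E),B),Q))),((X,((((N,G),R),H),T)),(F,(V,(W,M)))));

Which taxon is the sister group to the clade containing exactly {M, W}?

V

The clade containing exactly {M, W} attaches to the tree at the node subtending (V,(W,M)).
The other lineage descending from that same node — the sister group — is the single tip V.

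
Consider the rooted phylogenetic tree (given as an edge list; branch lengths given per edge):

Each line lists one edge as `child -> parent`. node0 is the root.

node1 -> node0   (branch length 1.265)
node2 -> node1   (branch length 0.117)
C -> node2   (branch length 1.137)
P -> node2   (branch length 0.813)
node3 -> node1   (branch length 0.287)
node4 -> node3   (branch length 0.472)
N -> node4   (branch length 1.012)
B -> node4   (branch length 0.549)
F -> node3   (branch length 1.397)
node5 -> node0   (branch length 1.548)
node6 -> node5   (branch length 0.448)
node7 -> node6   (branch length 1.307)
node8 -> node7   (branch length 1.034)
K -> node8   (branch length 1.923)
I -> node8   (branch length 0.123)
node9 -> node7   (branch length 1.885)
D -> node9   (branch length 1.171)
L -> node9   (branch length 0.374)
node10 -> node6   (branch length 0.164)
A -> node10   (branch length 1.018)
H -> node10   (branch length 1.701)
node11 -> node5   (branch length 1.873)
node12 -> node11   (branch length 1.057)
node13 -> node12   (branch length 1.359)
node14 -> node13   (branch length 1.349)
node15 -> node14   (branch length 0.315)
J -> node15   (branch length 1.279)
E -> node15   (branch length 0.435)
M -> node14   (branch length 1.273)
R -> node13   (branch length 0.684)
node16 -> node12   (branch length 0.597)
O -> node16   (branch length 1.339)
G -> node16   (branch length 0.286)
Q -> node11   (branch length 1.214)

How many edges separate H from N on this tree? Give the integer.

The MRCA of H and N is the root of the tree.
From H up to that node: 4 branches. From N up to the same node: 4 branches. Total: 4 + 4 = 8.

8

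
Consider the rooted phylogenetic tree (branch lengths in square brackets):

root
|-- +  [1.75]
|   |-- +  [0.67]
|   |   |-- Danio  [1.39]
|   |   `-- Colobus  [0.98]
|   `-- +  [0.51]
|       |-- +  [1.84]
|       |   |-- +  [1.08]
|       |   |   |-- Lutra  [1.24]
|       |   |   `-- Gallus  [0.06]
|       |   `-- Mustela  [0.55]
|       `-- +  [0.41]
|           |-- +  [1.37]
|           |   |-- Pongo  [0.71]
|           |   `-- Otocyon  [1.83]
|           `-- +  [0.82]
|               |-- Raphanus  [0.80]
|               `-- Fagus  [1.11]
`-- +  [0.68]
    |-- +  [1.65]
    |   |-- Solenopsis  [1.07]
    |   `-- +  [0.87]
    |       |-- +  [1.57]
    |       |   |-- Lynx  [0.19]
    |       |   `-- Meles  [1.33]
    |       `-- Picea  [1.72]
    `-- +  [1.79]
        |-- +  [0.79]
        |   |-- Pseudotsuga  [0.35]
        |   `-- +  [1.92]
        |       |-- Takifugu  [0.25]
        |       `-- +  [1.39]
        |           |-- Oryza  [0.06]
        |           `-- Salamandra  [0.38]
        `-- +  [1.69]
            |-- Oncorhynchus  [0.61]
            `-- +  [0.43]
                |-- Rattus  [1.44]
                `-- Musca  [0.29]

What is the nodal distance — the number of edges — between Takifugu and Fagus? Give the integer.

The MRCA of Takifugu and Fagus is the root of the tree.
From Takifugu up to that node: 5 branches. From Fagus up to the same node: 5 branches. Total: 5 + 5 = 10.

10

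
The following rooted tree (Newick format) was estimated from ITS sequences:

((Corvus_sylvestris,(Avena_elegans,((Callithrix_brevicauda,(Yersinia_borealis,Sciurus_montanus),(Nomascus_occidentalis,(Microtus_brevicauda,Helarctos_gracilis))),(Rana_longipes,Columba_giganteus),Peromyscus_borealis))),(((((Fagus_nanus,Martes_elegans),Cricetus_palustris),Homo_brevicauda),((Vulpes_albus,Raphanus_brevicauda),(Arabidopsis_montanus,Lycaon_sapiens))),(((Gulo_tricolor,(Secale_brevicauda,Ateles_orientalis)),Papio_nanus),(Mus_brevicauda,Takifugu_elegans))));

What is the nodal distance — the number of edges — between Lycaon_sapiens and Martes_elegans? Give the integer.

The MRCA of Lycaon_sapiens and Martes_elegans is the node subtending ((((Fagus_nanus,Martes_elegans),Cricetus_palustris),Homo_brevicauda),((Vulpes_albus,Raphanus_brevicauda),(Arabidopsis_montanus,Lycaon_sapiens))).
From Lycaon_sapiens up to that node: 3 branches. From Martes_elegans up to the same node: 4 branches. Total: 3 + 4 = 7.

7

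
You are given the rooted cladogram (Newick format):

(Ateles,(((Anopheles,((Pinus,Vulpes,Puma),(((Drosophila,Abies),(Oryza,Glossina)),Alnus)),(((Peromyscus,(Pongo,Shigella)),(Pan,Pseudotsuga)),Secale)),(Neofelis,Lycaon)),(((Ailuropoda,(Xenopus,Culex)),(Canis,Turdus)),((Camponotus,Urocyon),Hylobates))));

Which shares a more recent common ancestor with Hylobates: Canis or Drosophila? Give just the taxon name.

Canis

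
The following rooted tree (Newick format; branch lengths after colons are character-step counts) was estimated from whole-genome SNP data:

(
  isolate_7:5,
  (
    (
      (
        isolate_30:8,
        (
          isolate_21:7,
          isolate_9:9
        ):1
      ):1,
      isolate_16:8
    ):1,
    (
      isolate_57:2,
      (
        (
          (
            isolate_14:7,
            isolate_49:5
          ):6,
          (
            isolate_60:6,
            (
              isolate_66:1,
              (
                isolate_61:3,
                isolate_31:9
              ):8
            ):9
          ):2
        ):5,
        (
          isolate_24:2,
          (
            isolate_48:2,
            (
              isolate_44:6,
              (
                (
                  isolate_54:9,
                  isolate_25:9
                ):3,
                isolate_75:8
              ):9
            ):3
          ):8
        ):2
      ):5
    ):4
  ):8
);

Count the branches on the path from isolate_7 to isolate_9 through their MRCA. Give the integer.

The MRCA of isolate_7 and isolate_9 is the root of the tree.
From isolate_7 up to that node: 1 branch. From isolate_9 up to the same node: 5 branches. Total: 1 + 5 = 6.

6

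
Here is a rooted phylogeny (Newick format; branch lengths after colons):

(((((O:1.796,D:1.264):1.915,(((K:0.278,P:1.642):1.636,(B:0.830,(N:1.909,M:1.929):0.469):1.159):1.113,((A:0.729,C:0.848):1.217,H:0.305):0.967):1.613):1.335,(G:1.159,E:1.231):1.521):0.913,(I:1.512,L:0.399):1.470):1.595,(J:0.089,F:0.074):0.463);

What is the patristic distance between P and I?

11.234

The path runs P → … → MRCA → … → I; the MRCA is the node subtending ((((O,D),(((K,P),(B,(N,M))),((A,C),H))),(G,E)),(I,L)).
Branch lengths along that path: 1.642 + 1.636 + 1.113 + 1.613 + 1.335 + 0.913 + 1.470 + 1.512 = 11.234.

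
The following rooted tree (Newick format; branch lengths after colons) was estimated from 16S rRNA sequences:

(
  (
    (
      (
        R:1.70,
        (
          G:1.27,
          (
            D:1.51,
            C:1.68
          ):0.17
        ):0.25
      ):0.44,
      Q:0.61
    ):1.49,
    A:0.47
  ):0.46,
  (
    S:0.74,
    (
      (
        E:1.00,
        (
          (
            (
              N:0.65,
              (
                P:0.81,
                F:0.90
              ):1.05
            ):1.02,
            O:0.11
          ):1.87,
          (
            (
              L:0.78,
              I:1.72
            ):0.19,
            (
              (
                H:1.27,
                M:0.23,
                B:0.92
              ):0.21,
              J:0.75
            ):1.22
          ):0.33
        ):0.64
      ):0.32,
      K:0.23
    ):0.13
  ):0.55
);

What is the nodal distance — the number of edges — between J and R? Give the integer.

The MRCA of J and R is the root of the tree.
From J up to that node: 7 branches. From R up to the same node: 4 branches. Total: 7 + 4 = 11.

11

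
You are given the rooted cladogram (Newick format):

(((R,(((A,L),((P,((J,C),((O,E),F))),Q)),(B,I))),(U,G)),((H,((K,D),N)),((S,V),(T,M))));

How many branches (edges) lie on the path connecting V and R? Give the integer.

7

The MRCA of V and R is the root of the tree.
From V up to that node: 4 branches. From R up to the same node: 3 branches. Total: 4 + 3 = 7.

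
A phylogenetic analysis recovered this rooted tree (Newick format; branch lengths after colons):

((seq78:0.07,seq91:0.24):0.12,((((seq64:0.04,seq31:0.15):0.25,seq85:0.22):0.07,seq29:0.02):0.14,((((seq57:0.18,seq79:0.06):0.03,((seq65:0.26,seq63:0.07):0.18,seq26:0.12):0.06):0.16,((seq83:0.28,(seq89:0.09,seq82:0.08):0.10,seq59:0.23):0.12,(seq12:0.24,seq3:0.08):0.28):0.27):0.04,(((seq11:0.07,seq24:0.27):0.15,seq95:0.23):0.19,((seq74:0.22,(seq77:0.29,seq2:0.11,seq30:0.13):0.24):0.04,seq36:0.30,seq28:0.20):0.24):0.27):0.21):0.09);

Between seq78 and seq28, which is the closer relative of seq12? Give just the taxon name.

seq28

The MRCA of seq12 and seq28 subtends ((((seq57,seq79),((seq65,seq63),seq26)),((seq83,(seq89,seq82),seq59),(seq12,seq3))),(((seq11,seq24),seq95),((seq74,(seq77,seq2,seq30)),seq36,seq28))) (20 taxa).
The MRCA of seq12 and seq78 is the root, subtending the entire tree (26 taxa).
The first is nested inside the second, so seq12 shares a more recent common ancestor with seq28.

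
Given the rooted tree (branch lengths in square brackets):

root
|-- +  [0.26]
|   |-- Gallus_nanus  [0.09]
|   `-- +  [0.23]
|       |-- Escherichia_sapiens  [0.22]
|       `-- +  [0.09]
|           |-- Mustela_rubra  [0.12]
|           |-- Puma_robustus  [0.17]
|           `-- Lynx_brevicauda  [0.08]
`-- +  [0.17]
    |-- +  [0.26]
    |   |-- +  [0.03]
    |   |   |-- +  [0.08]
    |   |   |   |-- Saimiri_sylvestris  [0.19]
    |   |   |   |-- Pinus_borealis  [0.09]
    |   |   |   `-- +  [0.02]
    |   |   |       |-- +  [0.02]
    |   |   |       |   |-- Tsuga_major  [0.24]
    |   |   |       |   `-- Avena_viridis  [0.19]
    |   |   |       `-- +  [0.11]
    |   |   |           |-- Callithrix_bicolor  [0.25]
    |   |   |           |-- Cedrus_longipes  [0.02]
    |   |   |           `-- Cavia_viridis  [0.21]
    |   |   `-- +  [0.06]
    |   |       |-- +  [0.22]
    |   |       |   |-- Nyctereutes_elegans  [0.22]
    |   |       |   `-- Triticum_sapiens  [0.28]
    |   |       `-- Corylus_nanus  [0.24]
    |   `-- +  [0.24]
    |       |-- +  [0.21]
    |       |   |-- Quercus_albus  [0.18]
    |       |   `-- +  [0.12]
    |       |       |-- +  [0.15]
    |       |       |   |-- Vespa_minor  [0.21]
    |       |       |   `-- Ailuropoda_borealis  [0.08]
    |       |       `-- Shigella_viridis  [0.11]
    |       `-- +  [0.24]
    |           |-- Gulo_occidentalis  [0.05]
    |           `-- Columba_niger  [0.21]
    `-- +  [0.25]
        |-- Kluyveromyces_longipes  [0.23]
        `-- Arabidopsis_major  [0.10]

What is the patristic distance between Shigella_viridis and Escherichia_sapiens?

The path runs Shigella_viridis → … → MRCA → … → Escherichia_sapiens; the MRCA is the root of the tree.
Branch lengths along that path: 0.11 + 0.12 + 0.21 + 0.24 + 0.26 + 0.17 + 0.26 + 0.23 + 0.22 = 1.82.

1.82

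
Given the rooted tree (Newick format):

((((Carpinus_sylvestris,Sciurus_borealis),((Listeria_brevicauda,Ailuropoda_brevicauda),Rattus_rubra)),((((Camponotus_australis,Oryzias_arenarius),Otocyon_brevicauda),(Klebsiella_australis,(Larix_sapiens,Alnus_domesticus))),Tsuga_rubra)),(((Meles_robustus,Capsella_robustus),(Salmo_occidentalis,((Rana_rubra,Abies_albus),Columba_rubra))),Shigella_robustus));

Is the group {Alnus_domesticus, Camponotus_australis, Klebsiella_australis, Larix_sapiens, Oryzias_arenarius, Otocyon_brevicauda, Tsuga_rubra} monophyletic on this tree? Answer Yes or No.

The most recent common ancestor of these taxa subtends ((((Camponotus_australis,Oryzias_arenarius),Otocyon_brevicauda),(Klebsiella_australis,(Larix_sapiens,Alnus_domesticus))),Tsuga_rubra).
That clade has exactly 7 tips — every listed taxon and nothing else — so the group is monophyletic.

Yes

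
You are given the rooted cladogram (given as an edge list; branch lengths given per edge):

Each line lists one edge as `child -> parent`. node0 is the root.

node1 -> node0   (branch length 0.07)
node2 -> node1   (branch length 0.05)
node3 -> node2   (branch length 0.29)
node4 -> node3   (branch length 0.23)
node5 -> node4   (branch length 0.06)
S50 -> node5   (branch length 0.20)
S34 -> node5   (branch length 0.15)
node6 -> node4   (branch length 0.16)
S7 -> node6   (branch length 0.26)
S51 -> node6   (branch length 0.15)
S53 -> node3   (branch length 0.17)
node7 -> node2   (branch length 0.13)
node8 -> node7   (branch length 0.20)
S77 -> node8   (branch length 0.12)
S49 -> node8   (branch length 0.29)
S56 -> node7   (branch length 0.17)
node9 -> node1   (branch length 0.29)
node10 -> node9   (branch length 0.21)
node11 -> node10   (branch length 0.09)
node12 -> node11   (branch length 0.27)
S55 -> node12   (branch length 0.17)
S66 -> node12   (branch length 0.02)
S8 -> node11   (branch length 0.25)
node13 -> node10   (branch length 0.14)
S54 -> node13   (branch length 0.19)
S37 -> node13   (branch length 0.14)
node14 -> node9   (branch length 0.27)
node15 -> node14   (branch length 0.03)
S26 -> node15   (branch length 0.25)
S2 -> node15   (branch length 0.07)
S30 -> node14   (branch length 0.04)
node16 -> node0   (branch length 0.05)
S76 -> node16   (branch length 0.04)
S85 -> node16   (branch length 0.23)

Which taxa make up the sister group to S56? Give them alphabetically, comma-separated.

S56 attaches to the tree at the node subtending ((S77,S49),S56).
The other lineage descending from that same node — the sister group — is (S77,S49); its 2 tips in alphabetical order are the answer.

S49, S77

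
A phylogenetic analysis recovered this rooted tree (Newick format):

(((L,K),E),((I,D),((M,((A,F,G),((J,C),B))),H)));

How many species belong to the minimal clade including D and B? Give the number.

10

The MRCA of D and B is the node subtending ((I,D),((M,((A,F,G),((J,C),B))),H)).
That clade contains 10 terminal taxa: A, B, C, D, F, G, H, I, J, M.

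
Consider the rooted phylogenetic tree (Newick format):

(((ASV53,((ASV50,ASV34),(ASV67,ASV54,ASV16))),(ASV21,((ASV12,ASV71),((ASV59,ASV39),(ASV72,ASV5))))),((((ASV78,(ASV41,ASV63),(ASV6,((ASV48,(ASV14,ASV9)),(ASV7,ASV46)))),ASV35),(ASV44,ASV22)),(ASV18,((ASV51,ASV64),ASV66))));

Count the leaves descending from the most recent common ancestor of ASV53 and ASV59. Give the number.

13

The MRCA of ASV53 and ASV59 is the node subtending ((ASV53,((ASV50,ASV34),(ASV67,ASV54,ASV16))),(ASV21,((ASV12,ASV71),((ASV59,ASV39),(ASV72,ASV5))))).
That clade contains 13 terminal taxa: ASV12, ASV16, ASV21, ASV34, ASV39, ASV5, ASV50, ASV53, ASV54, ASV59, ASV67, ASV71, ASV72.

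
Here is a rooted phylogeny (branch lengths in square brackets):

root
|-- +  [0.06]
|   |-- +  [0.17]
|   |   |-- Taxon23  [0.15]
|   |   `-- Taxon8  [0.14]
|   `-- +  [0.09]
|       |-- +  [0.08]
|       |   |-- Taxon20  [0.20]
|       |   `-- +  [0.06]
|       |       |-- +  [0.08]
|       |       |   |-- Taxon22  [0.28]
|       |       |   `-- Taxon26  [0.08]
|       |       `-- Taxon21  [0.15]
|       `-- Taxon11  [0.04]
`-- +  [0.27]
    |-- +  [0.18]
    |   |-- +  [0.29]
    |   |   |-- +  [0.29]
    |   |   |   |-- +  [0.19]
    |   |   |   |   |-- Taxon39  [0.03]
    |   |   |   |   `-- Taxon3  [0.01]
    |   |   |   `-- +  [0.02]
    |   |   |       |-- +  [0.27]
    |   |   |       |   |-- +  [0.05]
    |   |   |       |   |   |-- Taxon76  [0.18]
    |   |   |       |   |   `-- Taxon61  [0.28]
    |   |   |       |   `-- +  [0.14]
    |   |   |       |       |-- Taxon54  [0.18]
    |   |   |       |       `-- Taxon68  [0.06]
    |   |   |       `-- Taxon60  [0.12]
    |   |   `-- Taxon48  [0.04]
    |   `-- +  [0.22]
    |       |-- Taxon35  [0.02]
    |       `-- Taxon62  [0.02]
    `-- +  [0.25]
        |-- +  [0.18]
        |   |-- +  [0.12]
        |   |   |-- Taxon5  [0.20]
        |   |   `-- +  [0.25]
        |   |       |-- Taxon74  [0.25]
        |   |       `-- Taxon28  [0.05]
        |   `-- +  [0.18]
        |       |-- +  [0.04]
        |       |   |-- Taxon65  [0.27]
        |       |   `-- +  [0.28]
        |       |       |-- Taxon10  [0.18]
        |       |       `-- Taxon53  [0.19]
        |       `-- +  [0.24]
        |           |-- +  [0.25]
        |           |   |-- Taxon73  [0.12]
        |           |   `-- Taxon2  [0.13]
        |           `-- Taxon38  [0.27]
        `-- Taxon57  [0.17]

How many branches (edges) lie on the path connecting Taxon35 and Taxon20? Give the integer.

The MRCA of Taxon35 and Taxon20 is the root of the tree.
From Taxon35 up to that node: 4 branches. From Taxon20 up to the same node: 4 branches. Total: 4 + 4 = 8.

8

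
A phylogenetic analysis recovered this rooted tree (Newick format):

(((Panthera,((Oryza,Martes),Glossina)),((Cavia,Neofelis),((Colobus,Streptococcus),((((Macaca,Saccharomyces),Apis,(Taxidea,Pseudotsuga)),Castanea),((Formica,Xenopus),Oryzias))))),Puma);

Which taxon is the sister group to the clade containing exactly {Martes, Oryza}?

The clade containing exactly {Martes, Oryza} attaches to the tree at the node subtending ((Oryza,Martes),Glossina).
The other lineage descending from that same node — the sister group — is the single tip Glossina.

Glossina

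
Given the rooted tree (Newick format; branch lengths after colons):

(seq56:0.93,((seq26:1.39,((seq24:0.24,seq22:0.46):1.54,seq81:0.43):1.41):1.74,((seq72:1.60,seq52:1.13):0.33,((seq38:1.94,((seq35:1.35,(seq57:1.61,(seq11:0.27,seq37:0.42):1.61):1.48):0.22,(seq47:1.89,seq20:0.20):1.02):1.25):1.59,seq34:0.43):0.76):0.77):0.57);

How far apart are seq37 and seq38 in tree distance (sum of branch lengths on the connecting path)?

6.92

The path runs seq37 → … → MRCA → … → seq38; the MRCA is the node subtending (seq38,((seq35,(seq57,(seq11,seq37))),(seq47,seq20))).
Branch lengths along that path: 0.42 + 1.61 + 1.48 + 0.22 + 1.25 + 1.94 = 6.92.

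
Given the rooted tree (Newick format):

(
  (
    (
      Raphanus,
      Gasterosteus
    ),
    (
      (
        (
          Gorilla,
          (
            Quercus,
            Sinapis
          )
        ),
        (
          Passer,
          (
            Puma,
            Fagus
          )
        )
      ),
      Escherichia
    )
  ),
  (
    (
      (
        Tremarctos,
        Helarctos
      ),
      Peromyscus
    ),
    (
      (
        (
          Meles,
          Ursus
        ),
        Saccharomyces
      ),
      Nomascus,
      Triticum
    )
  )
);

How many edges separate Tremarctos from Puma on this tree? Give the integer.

10

The MRCA of Tremarctos and Puma is the root of the tree.
From Tremarctos up to that node: 4 branches. From Puma up to the same node: 6 branches. Total: 4 + 6 = 10.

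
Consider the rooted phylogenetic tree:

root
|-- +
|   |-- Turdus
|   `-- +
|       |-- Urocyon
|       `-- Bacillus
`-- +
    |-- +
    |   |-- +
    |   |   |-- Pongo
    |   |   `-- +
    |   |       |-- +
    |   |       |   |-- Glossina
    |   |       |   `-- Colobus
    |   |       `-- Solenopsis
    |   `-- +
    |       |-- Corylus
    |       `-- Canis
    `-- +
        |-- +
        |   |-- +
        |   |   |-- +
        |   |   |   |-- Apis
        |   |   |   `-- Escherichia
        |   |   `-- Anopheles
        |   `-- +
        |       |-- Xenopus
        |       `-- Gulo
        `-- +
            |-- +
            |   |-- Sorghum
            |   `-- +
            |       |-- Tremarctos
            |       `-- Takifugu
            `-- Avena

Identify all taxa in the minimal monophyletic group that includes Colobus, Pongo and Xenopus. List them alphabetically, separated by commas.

Tracing Colobus: it sits inside (Glossina,Colobus).
Tracing Pongo: it sits inside (Pongo,((Glossina,Colobus),Solenopsis)).
Tracing Xenopus: it sits inside (Xenopus,Gulo).
The smallest clade enclosing all 3 is (((Pongo,((Glossina,Colobus),Solenopsis)),(Corylus,Canis)),((((Apis,Escherichia),Anopheles),(Xenopus,Gulo)),((Sorghum,(Tremarctos,Takifugu)),Avena))); the answer is its 15 terminal taxa in alphabetical order.

Anopheles, Apis, Avena, Canis, Colobus, Corylus, Escherichia, Glossina, Gulo, Pongo, Solenopsis, Sorghum, Takifugu, Tremarctos, Xenopus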